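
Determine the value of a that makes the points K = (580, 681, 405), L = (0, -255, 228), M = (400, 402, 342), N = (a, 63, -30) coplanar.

Normal to plane KLM: n = (9585, -4680, -6660); plane equation n·P = -325080.
Requiring n·N = -325080: (9585)a + (-95040) = -325080.
So a = -24.

-24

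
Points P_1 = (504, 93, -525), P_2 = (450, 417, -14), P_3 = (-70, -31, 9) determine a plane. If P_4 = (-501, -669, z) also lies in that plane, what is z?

A normal to the plane is n = P_1P_2 × P_1P_3 = (236380, -264478, 192672).
P_4 lies in the plane iff n · P_1P_4 = 0.
This gives (192672)z + (65123136) = 0, so z = -338.

-338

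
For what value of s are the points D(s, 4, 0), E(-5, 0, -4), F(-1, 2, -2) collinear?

3

Collinearity requires DE × DF = 0; each component is linear in s.
The y-component gives (2)s + (-6) = 0, so s = 3.
The remaining components then also vanish.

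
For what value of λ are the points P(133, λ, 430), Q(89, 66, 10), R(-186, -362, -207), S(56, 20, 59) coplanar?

162

Coplanarity ⇔ det[PQ; PR; PS] = 0.
Expanding, this is linear in λ: (-20636)λ + (3343032) = 0.
So λ = 162.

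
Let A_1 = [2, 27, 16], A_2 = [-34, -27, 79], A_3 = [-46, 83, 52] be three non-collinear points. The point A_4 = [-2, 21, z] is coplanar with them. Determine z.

23

Coplanarity requires A_1A_2 · (A_1A_3 × A_1A_4) = 0.
A_1A_2 = (-36, -54, 63), A_1A_3 = (-48, 56, 36); the triple product is linear in z with coefficient -4608 and constant term 105984.
Setting it to zero: z = 23.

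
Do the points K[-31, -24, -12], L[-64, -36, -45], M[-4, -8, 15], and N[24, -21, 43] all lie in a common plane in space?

Yes

The four points are coplanar iff the 3×3 determinant with rows KL, KM, KN is zero.
Rows: (-33, -12, -33), (27, 16, 27), (55, 3, 55).
Expanding along the first row: (-33)(799) − (-12)(0) + (-33)(-799) = 0.
Zero determinant ⇒ coplanar.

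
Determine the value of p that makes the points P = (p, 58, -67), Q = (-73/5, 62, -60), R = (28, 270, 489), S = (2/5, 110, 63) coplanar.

-102/5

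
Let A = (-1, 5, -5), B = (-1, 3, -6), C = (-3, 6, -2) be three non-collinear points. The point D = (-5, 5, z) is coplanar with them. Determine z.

The plane through A, B, C has equation −5x + 2y − 4z = 35.
Substituting D: (-4)z + (35) = 35, so z = 0.

0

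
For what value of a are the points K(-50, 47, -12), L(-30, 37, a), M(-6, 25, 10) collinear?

Direction KM = (44, -22, 22). From the x-coordinate of L, the parameter along the line is τ = (-30 − (-50))/44 = 5/11.
Then a = (-12) + 5/11·(22) = -2.

-2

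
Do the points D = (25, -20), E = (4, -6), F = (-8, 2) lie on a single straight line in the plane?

Yes

DE = (-21, 14), DF = (-33, 22).
Twice the signed area of △DEF is (-21)(22) − (14)(-33) = 0.
The triangle is degenerate (zero area), so the points are collinear.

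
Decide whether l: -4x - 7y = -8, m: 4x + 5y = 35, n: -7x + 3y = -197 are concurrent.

No

The three lines meet at one point iff the augmented coefficient matrix [aᵢ bᵢ cᵢ] has rank < 3, i.e. its determinant vanishes.
Here the determinant is 183.
Nonzero, so no common point exists.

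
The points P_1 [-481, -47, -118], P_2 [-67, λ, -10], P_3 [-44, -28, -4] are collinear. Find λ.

Direction P_1P_3 = (437, 19, 114). From the x-coordinate of P_2, the parameter along the line is τ = (-67 − (-481))/437 = 18/19.
Then λ = (-47) + 18/19·(19) = -29.

-29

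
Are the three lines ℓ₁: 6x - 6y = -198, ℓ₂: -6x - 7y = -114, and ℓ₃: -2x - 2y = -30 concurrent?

Yes

Intersecting ℓ₁ and ℓ₂: solving the 2×2 system gives (x, y) = (-9, 24).
Substitute into ℓ₃: (-2)(-9) + (-2)(24) = -30.
This equals -30, so (-9, 24) lies on all three lines and they are concurrent.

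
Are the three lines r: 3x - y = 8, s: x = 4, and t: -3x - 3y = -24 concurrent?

Yes

The three lines meet at one point iff the augmented coefficient matrix [aᵢ bᵢ cᵢ] has rank < 3, i.e. its determinant vanishes.
Here the determinant is 0.
It vanishes, so the lines are concurrent at (4, 4).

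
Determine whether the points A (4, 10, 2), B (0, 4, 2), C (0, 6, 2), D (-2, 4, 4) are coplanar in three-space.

With A as base: AB = (-4, -6, 0), AC = (-4, -4, 0), AD = (-6, -6, 2).
AC × AD = (-8, 8, 0).
AB · (AC × AD) = -16.
Since -16 ≠ 0, the four points are not coplanar.

No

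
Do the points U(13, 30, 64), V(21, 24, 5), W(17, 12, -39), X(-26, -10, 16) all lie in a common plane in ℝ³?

No

A normal to the plane through U, V, W is n = UV × UW = (-444, 588, -120).
The plane has equation n·P = 4188. For X: n·X = 3744.
3744 ≠ 4188, so X is off the plane.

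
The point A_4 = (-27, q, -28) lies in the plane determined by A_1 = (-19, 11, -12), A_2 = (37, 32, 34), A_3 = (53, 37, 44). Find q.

A normal to the plane is n = A_1A_2 × A_1A_3 = (-20, 176, -56).
A_4 lies in the plane iff n · A_1A_4 = 0.
This gives (176)q + (-880) = 0, so q = 5.

5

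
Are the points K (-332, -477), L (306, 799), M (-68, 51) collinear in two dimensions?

KL = (638, 1276), KM = (264, 528).
Checking proportionality: KM = 12/29·KL, so the vectors are parallel and the points are collinear.

Yes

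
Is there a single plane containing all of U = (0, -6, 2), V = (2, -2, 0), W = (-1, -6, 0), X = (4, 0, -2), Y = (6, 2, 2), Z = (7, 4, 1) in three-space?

No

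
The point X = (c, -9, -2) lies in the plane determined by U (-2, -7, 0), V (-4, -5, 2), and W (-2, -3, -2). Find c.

0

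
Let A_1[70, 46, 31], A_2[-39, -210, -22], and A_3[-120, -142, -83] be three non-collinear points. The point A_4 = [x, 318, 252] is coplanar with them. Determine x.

427

A normal to the plane is n = A_1A_2 × A_1A_3 = (19220, -2356, -28148).
A_4 lies in the plane iff n · A_1A_4 = 0.
This gives (19220)x + (-8206940) = 0, so x = 427.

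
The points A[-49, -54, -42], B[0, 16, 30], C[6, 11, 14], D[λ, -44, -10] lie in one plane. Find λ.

Normal to plane ABC: n = (-760, 1216, -665); plane equation n·P = -494.
Requiring n·D = -494: (-760)λ + (-46854) = -494.
So λ = -61.

-61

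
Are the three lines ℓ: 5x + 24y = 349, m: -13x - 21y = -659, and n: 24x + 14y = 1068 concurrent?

Intersecting ℓ and m: solving the 2×2 system gives (x, y) = (41, 6).
Substitute into n: (24)(41) + (14)(6) = 1068.
This equals 1068, so (41, 6) lies on all three lines and they are concurrent.

Yes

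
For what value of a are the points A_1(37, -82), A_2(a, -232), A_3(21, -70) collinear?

237

Collinearity: (A_2 − A_1) must be parallel to (A_3 − A_1) = (-16, 12).
Cross-multiplying the components: (a − 37)·(12) = (-150)·(-16).
Solving gives a = 237.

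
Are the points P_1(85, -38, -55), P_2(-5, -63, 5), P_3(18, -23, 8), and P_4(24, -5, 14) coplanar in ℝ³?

The four points are coplanar iff the 3×3 determinant with rows P_1P_2, P_1P_3, P_1P_4 is zero.
Rows: (-90, -25, 60), (-67, 15, 63), (-61, 33, 69).
Expanding along the first row: (-90)(-1044) − (-25)(-780) + (60)(-1296) = -3300.
Nonzero ⇒ not coplanar.

No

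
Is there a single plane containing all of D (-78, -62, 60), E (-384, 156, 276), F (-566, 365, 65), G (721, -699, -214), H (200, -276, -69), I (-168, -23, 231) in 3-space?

No

The plane through D, E, F has normal n = DE × DF = (-91142, -103878, -24278) and equation n·P = 12092832.
Checking the remaining points: n·G = 12092832, n·H = 12117110, n·I = 12092832.
Since n·H = 12117110 ≠ 12092832, H is off the plane and the points are not all coplanar.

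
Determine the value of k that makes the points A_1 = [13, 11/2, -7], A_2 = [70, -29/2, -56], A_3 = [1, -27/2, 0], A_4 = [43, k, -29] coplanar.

43/2

Normal to plane A_1A_2A_3: n = (-1071, 189, -1323); plane equation n·P = -7245/2.
Requiring n·A_4 = -7245/2: (189)k + (-7686) = -7245/2.
So k = 43/2.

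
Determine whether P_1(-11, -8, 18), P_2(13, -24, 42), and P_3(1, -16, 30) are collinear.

Yes

P_1P_2 = (24, -16, 24), P_1P_3 = (12, -8, 12).
Each component of P_1P_3 is 1/2 times the corresponding component of P_1P_2, so P_1P_3 = 1/2·P_1P_2 and the points are collinear.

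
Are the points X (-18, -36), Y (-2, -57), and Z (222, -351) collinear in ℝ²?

Yes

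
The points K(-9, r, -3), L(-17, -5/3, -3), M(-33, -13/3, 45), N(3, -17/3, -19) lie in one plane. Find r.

Coplanarity ⇔ det[KL; KM; KN] = 0.
Expanding, this is linear in r: (-704)r + (-9152/3) = 0.
So r = -13/3.

-13/3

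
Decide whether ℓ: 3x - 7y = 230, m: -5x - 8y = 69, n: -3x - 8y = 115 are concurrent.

Yes

Lines aᵢx + bᵢy = cᵢ with pairwise distinct directions are concurrent exactly when det[aᵢ bᵢ cᵢ] = 0.
Here the determinant is 0.
It vanishes, so the lines are concurrent at (23, -23).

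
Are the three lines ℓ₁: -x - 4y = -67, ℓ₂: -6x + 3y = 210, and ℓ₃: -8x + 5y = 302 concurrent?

No

Intersecting ℓ₁ and ℓ₂: solving the 2×2 system gives (x, y) = (-71/3, 68/3).
Substitute into ℓ₃: (-8)(-71/3) + (5)(68/3) = 908/3.
But ℓ₃ requires 302 ≠ 908/3, so the three lines have no common point.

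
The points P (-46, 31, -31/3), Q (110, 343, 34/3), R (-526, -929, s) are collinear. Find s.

Collinearity requires PQ × PR = 0; each component is linear in s.
The x-component gives (312)s + (24024) = 0, so s = -77.
The remaining components then also vanish.

-77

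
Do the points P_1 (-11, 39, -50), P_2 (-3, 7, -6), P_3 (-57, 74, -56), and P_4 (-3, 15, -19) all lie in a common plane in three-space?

With P_1 as base: P_1P_2 = (8, -32, 44), P_1P_3 = (-46, 35, -6), P_1P_4 = (8, -24, 31).
P_1P_3 × P_1P_4 = (941, 1378, 824).
P_1P_2 · (P_1P_3 × P_1P_4) = -312.
Since -312 ≠ 0, the four points are not coplanar.

No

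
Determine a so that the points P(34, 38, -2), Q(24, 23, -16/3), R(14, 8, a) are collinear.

Direction PQ = (-10, -15, -10/3). From the x-coordinate of R, the parameter along the line is τ = (14 − 34)/(-10) = 2.
Then a = (-2) + 2·(-10/3) = -26/3.

-26/3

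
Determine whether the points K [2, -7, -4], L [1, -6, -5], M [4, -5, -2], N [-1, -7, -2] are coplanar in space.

A normal to the plane through K, L, M is n = KL × KM = (4, 0, -4).
The plane has equation n·P = 24. For N: n·N = 4.
4 ≠ 24, so N is off the plane.

No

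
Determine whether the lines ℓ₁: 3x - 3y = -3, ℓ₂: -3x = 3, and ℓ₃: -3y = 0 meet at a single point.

Yes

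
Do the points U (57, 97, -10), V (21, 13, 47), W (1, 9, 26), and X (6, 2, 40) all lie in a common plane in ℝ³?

No

The four points are coplanar iff the 3×3 determinant with rows UV, UW, UX is zero.
Rows: (-36, -84, 57), (-56, -88, 36), (-51, -95, 50).
Expanding along the first row: (-36)(-980) − (-84)(-964) + (57)(832) = 1728.
Nonzero ⇒ not coplanar.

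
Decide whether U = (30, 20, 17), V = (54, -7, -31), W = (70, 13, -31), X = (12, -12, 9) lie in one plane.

With U as base: UV = (24, -27, -48), UW = (40, -7, -48), UX = (-18, -32, -8).
UW × UX = (-1480, 1184, -1406).
UV · (UW × UX) = 0.
The scalar triple product vanishes, so the four points are coplanar.

Yes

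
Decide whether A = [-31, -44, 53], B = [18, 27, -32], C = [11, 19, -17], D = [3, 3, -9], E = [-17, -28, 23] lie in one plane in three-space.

Yes

The plane through A, B, C has normal n = AB × AC = (385, -140, 105) and equation n·P = -210.
Checking the remaining points: n·D = -210, n·E = -210.
All equal -210, so all 5 points lie in one plane.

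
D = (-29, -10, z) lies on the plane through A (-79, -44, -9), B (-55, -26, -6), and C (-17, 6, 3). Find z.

-7

A normal to the plane is n = AB × AC = (66, -102, 84).
D lies in the plane iff n · AD = 0.
This gives (84)z + (588) = 0, so z = -7.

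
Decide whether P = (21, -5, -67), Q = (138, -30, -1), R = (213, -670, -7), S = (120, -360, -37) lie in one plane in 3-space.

The four points are coplanar iff the 3×3 determinant with rows PQ, PR, PS is zero.
Rows: (117, -25, 66), (192, -665, 60), (99, -355, 30).
Expanding along the first row: (117)(1350) − (-25)(-180) + (66)(-2325) = 0.
Zero determinant ⇒ coplanar.

Yes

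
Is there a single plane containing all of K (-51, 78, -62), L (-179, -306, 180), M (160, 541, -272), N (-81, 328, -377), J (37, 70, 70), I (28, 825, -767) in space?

No

The plane through K, L, M has normal n = KL × KM = (-31406, 24182, 21760) and equation n·P = 2138782.
Checking the remaining points: n·N = 2272062, n·J = 2053918, n·I = 2380862.
Since n·N = 2272062 ≠ 2138782, N is off the plane and the points are not all coplanar.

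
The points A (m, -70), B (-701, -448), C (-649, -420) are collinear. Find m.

Collinearity: (A − B) must be parallel to (C − B) = (52, 28).
Cross-multiplying the components: (m − (-701))·(28) = (378)·(52).
Solving gives m = 1.

1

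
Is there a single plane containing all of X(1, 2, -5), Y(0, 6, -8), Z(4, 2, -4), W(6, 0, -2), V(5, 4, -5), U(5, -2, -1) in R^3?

The plane through X, Y, Z has normal n = XY × XZ = (4, -8, -12) and equation n·P = 48.
Checking the remaining points: n·W = 48, n·V = 48, n·U = 48.
All equal 48, so all 6 points lie in one plane.

Yes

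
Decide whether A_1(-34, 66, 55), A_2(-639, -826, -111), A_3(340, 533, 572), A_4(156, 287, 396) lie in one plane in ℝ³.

No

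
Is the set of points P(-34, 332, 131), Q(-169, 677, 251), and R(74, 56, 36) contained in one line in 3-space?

No

PQ = (-135, 345, 120), PR = (108, -276, -95).
Comparing components 2 and 3: (345)(-95) − (120)(-276) = 345 ≠ 0, so PQ and PR are not parallel and the points are not collinear.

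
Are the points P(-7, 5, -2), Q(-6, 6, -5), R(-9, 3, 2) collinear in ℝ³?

No

PQ = (1, 1, -3), PR = (-2, -2, 4).
PQ × PR = (-2, 2, 0).
The cross product is nonzero, so the points do not lie on one line.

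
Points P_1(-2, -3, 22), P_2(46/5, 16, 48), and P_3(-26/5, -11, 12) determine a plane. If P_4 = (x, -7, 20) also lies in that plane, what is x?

6/5

Coplanarity requires P_1P_2 · (P_1P_3 × P_1P_4) = 0.
P_1P_2 = (56/5, 19, 26), P_1P_3 = (-16/5, -8, -10); the triple product is linear in x with coefficient 18 and constant term -108/5.
Setting it to zero: x = 6/5.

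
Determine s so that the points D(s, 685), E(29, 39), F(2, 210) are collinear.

-73

Collinearity: (D − E) must be parallel to (F − E) = (-27, 171).
Cross-multiplying the components: (s − 29)·(171) = (646)·(-27).
Solving gives s = -73.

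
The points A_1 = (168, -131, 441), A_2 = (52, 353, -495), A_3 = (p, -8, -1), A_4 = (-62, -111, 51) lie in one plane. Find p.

The points are coplanar iff A_1A_2 · (A_1A_3 × A_1A_4) = 0.
Expanding, this is linear in p: (170040)p + (-1303640) = 0.
So p = 23/3.

23/3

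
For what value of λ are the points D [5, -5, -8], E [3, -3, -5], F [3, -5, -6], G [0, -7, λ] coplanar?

Normal to plane DEF: n = (4, -2, 4); plane equation n·P = -2.
Requiring n·G = -2: (4)λ + (14) = -2.
So λ = -4.

-4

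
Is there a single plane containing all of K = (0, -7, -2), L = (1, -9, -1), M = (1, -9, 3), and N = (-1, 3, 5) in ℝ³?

No

A normal to the plane through K, L, M is n = KL × KM = (-8, -4, 0).
The plane has equation n·P = 28. For N: n·N = -4.
-4 ≠ 28, so N is off the plane.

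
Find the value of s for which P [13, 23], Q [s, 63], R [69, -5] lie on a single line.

Collinearity: (Q − P) must be parallel to (R − P) = (56, -28).
Cross-multiplying the components: (s − 13)·(-28) = (40)·(56).
Solving gives s = -67.

-67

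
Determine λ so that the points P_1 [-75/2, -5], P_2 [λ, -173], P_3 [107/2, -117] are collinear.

Collinearity: (P_2 − P_1) must be parallel to (P_3 − P_1) = (91, -112).
Cross-multiplying the components: (λ − (-75/2))·(-112) = (-168)·(91).
Solving gives λ = 99.

99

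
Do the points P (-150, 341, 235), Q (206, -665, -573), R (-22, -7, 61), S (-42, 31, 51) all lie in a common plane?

With P as base: PQ = (356, -1006, -808), PR = (128, -348, -174), PS = (108, -310, -184).
PR × PS = (10092, 4760, -2096).
PQ · (PR × PS) = 497760.
Since 497760 ≠ 0, the four points are not coplanar.

No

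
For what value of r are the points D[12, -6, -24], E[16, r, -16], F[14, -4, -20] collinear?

Collinearity requires DE × DF = 0; each component is linear in r.
The x-component gives (4)r + (8) = 0, so r = -2.
The remaining components then also vanish.

-2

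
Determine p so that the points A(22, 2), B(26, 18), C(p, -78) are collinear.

The three points are collinear iff det[AB; AC] = 0.
This determinant is linear in p: (-16)p + (32) = 0, so p = 2.

2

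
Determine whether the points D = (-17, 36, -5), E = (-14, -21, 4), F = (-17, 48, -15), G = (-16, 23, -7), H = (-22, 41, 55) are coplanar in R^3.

The plane through D, E, F has normal n = DE × DF = (462, 30, 36) and equation n·P = -6954.
Checking the remaining points: n·G = -6954, n·H = -6954.
All equal -6954, so all 5 points lie in one plane.

Yes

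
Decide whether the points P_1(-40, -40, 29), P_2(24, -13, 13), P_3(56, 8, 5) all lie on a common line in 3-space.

P_1P_2 = (64, 27, -16), P_1P_3 = (96, 48, -24).
P_1P_2 × P_1P_3 = (120, 0, 480).
The cross product is nonzero, so the points do not lie on one line.

No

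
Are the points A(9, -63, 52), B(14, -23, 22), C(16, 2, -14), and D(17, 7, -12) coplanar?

Yes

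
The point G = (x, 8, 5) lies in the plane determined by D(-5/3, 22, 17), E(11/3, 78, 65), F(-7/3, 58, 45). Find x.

A normal to the plane is n = DE × DF = (-160, -544/3, 688/3).
G lies in the plane iff n · DG = 0.
This gives (-160)x + (-480) = 0, so x = -3.

-3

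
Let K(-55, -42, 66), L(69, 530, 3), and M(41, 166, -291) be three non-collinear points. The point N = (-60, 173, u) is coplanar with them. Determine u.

Coplanarity requires KL · (KM × KN) = 0.
KL = (124, 572, -63), KM = (96, 208, -357); the triple product is linear in u with coefficient -29120 and constant term 11094720.
Setting it to zero: u = 381.

381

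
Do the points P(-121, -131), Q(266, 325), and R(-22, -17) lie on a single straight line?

No

PQ = (387, 456), PR = (99, 114).
If collinear, PR would be a scalar multiple of PQ. But (387)·(114) ≠ (456)·(99) (difference -1026), so they are not parallel; the points are not collinear.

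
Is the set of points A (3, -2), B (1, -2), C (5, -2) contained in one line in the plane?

Yes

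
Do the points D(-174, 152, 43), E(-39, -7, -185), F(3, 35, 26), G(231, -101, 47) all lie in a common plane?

With D as base: DE = (135, -159, -228), DF = (177, -117, -17), DG = (405, -253, 4).
DF × DG = (-4769, -7593, 2604).
DE · (DF × DG) = -30240.
Since -30240 ≠ 0, the four points are not coplanar.

No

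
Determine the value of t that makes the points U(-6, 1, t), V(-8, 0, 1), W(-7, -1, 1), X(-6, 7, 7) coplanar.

The points are coplanar iff UV · (UW × UX) = 0.
Expanding, this is linear in t: (-9)t + (27) = 0.
So t = 3.

3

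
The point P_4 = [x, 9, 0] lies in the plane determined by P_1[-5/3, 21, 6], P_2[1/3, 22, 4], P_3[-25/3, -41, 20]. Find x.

The plane through P_1, P_2, P_3 has equation −110x − (44/3)y − (352/3)z = -2486/3.
Substituting P_4: (-110)x + (-132) = -2486/3, so x = 19/3.

19/3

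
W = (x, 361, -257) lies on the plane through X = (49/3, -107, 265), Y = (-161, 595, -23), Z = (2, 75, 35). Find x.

The plane through X, Y, Z has equation −109044x − (109976/3)y − (66638/3)z = -11234794/3.
Substituting W: (-109044)x + (-22575370/3) = -11234794/3, so x = -104/3.

-104/3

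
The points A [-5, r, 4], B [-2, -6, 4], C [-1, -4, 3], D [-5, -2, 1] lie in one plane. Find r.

The points are coplanar iff AB · (AC × AD) = 0.
Expanding, this is linear in r: (-6)r + (-42) = 0.
So r = -7.

-7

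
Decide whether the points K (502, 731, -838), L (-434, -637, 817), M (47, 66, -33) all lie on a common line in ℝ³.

KL = (-936, -1368, 1655), KM = (-455, -665, 805).
KL × KM = (-665, 455, 0).
The cross product is nonzero, so the points do not lie on one line.

No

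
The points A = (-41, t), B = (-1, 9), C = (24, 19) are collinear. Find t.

-7

Collinearity: (A − B) must be parallel to (C − B) = (25, 10).
Cross-multiplying the components: (t − 9)·(25) = (-40)·(10).
Solving gives t = -7.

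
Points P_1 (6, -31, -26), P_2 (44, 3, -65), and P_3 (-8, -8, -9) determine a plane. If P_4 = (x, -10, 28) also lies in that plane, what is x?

Coplanarity requires P_1P_2 · (P_1P_3 × P_1P_4) = 0.
P_1P_2 = (38, 34, -39), P_1P_3 = (-14, 23, 17); the triple product is linear in x with coefficient 1475 and constant term 61950.
Setting it to zero: x = -42.

-42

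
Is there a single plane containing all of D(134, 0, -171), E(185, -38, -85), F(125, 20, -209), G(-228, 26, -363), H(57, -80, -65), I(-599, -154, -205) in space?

Yes

The plane through D, E, F has normal n = DE × DF = (-276, 1164, 678) and equation n·P = -152922.
Checking the remaining points: n·G = -152922, n·H = -152922, n·I = -152922.
All equal -152922, so all 6 points lie in one plane.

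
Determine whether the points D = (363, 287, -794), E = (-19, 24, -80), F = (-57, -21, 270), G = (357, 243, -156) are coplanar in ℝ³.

No

With D as base: DE = (-382, -263, 714), DF = (-420, -308, 1064), DG = (-6, -44, 638).
DF × DG = (-149688, 261576, 16632).
DE · (DF × DG) = 261576.
Since 261576 ≠ 0, the four points are not coplanar.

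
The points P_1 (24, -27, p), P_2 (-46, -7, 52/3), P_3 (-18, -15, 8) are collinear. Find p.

Direction P_2P_3 = (28, -8, -28/3). From the x-coordinate of P_1, the parameter along the line is τ = (24 − (-46))/28 = 5/2.
Then p = 52/3 + 5/2·(-28/3) = -6.

-6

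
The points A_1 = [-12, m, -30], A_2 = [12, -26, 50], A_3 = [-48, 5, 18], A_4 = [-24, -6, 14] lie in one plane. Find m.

The points are coplanar iff A_1A_2 · (A_1A_3 × A_1A_4) = 0.
Expanding, this is linear in m: (1008)m + (8064) = 0.
So m = -8.

-8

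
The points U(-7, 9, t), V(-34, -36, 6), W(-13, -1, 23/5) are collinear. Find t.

21/5

Collinearity requires UV × UW = 0; each component is linear in t.
The x-component gives (35)t + (-147) = 0, so t = 21/5.
The remaining components then also vanish.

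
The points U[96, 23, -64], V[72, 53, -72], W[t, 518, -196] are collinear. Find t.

Collinearity requires UV × UW = 0; each component is linear in t.
The y-component gives (-8)t + (-2400) = 0, so t = -300.
The remaining components then also vanish.

-300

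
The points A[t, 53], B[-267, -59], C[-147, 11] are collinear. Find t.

The three points are collinear iff det[AB; AC] = 0.
This determinant is linear in t: (-70)t + (-5250) = 0, so t = -75.

-75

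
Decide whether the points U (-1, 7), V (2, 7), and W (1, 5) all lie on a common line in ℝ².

UV = (3, 0), UW = (2, -2).
If collinear, UW would be a scalar multiple of UV. But (3)·(-2) ≠ (0)·(2) (difference -6), so they are not parallel; the points are not collinear.

No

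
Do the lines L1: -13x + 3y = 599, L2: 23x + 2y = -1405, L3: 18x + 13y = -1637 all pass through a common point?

No

The three lines meet at one point iff the augmented coefficient matrix [aᵢ bᵢ cᵢ] has rank < 3, i.e. its determinant vanishes.
Here the determinant is -263.
Nonzero, so no common point exists.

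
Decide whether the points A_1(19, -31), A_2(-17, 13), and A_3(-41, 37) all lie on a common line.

No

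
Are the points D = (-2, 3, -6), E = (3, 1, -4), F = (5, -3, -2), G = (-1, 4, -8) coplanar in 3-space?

A normal to the plane through D, E, F is n = DE × DF = (4, -6, -16).
The plane has equation n·P = 70. For G: n·G = 100.
100 ≠ 70, so G is off the plane.

No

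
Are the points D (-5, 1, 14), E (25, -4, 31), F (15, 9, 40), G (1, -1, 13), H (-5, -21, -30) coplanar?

No

The plane through D, E, F has normal n = DE × DF = (-266, -440, 340) and equation n·P = 5650.
Checking the remaining points: n·G = 4594, n·H = 370.
Since n·G = 4594 ≠ 5650, G is off the plane and the points are not all coplanar.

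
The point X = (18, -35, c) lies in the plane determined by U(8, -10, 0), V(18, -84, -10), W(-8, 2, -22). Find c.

15/2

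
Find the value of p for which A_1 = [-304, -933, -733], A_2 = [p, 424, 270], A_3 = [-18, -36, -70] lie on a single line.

386/3

Collinearity requires A_1A_2 × A_1A_3 = 0; each component is linear in p.
The y-component gives (-663)p + (85306) = 0, so p = 386/3.
The remaining components then also vanish.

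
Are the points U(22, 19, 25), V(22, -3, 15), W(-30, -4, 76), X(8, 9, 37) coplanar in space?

Yes

With U as base: UV = (0, -22, -10), UW = (-52, -23, 51), UX = (-14, -10, 12).
UW × UX = (234, -90, 198).
UV · (UW × UX) = 0.
The scalar triple product vanishes, so the four points are coplanar.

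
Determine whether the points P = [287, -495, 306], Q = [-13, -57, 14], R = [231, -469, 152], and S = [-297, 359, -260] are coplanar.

Yes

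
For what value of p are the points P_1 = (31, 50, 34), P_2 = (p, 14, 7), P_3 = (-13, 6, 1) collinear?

-5

Direction P_1P_3 = (-44, -44, -33). From the y-coordinate of P_2, the parameter along the line is τ = (14 − 50)/(-44) = 9/11.
Then p = 31 + 9/11·(-44) = -5.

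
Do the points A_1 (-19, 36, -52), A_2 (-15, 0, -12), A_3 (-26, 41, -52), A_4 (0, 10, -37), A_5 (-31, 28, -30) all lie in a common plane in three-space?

No

The plane through A_1, A_2, A_3 has normal n = A_1A_2 × A_1A_3 = (-200, -280, -232) and equation n·P = 5784.
Checking the remaining points: n·A_4 = 5784, n·A_5 = 5320.
Since n·A_5 = 5320 ≠ 5784, A_5 is off the plane and the points are not all coplanar.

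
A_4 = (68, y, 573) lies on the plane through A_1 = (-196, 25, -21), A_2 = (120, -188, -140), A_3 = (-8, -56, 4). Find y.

178

The plane through A_1, A_2, A_3 has equation −14964x − 30272y + 14448z = 1872736.
Substituting A_4: (-30272)y + (7261152) = 1872736, so y = 178.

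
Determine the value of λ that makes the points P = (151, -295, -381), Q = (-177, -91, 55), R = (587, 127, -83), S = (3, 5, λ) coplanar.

Normal to plane PQR: n = (-123200, 287840, -227360); plane equation n·X = -16891840.
Requiring n·S = -16891840: (-227360)λ + (1069600) = -16891840.
So λ = 79.

79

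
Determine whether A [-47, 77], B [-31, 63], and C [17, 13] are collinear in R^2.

No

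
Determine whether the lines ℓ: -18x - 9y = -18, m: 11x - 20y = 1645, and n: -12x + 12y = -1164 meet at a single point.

No

Intersecting ℓ and m: solving the 2×2 system gives (x, y) = (1685/51, -3268/51).
Substitute into n: (-12)(1685/51) + (12)(-3268/51) = -19812/17.
But n requires -1164 ≠ -19812/17, so the three lines have no common point.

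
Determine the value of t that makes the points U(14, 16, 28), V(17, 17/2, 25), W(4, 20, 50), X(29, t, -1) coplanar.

Coplanarity ⇔ det[UV; UW; UX] = 0.
Expanding, this is linear in t: (-36)t + (108) = 0.
So t = 3.

3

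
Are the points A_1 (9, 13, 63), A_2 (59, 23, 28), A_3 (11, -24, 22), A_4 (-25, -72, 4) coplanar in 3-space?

Yes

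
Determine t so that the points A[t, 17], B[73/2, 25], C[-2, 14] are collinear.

Collinearity: (A − B) must be parallel to (C − B) = (-77/2, -11).
Cross-multiplying the components: (t − 73/2)·(-11) = (-8)·(-77/2).
Solving gives t = 17/2.

17/2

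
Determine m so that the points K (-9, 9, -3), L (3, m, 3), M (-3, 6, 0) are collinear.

Collinearity requires KL × KM = 0; each component is linear in m.
The x-component gives (3)m + (-9) = 0, so m = 3.
The remaining components then also vanish.

3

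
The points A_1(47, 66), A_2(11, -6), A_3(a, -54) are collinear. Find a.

-13

Collinearity: (A_3 − A_1) must be parallel to (A_2 − A_1) = (-36, -72).
Cross-multiplying the components: (a − 47)·(-72) = (-120)·(-36).
Solving gives a = -13.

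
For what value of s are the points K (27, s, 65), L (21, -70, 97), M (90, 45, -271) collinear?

Collinearity requires KL × KM = 0; each component is linear in s.
The x-component gives (368)s + (22080) = 0, so s = -60.
The remaining components then also vanish.

-60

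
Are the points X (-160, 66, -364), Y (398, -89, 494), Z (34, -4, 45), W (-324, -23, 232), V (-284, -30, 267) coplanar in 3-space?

The plane through X, Y, Z has normal n = XY × XZ = (-3335, -61770, -8990) and equation n·P = -270860.
Checking the remaining points: n·W = 415570, n·V = 399910.
Since n·W = 415570 ≠ -270860, W is off the plane and the points are not all coplanar.

No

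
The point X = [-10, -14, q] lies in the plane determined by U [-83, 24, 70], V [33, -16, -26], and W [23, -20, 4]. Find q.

47

A normal to the plane is n = UV × UW = (-1584, -2520, -864).
X lies in the plane iff n · UX = 0.
This gives (-864)q + (40608) = 0, so q = 47.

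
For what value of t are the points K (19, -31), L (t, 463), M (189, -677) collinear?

-111

The three points are collinear iff det[KL; KM] = 0.
This determinant is linear in t: (-646)t + (-71706) = 0, so t = -111.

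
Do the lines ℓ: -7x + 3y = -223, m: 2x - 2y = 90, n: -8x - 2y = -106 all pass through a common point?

Lines aᵢx + bᵢy = cᵢ with pairwise distinct directions are concurrent exactly when det[aᵢ bᵢ cᵢ] = 0.
Here the determinant is 192.
Nonzero, so no common point exists.

No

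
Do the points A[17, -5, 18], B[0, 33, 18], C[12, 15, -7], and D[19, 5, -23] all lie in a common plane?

Yes

The four points are coplanar iff the 3×3 determinant with rows AB, AC, AD is zero.
Rows: (-17, 38, 0), (-5, 20, -25), (2, 10, -41).
Expanding along the first row: (-17)(-570) − (38)(255) + (0)(-90) = 0.
Zero determinant ⇒ coplanar.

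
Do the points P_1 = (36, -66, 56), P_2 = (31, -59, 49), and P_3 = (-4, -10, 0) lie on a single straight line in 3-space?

P_1P_2 = (-5, 7, -7), P_1P_3 = (-40, 56, -56).
Each component of P_1P_3 is 8 times the corresponding component of P_1P_2, so P_1P_3 = 8·P_1P_2 and the points are collinear.

Yes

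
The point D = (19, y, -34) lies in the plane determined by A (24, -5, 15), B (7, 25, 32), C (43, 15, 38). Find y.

-65

The plane through A, B, C has equation 350x + 714y − 910z = -8820.
Substituting D: (714)y + (37590) = -8820, so y = -65.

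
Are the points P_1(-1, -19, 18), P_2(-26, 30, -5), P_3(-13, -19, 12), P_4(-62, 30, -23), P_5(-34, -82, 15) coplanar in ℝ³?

The plane through P_1, P_2, P_3 has normal n = P_1P_2 × P_1P_3 = (-294, 126, 588) and equation n·P = 8484.
Checking the remaining points: n·P_4 = 8484, n·P_5 = 8484.
All equal 8484, so all 5 points lie in one plane.

Yes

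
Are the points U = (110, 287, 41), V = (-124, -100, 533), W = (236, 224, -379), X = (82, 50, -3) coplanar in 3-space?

The four points are coplanar iff the 3×3 determinant with rows UV, UW, UX is zero.
Rows: (-234, -387, 492), (126, -63, -420), (-28, -237, -44).
Expanding along the first row: (-234)(-96768) − (-387)(-17304) + (492)(-31626) = 387072.
Nonzero ⇒ not coplanar.

No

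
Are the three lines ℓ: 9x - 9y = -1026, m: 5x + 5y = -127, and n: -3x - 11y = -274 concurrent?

The three lines meet at one point iff the augmented coefficient matrix [aᵢ bᵢ cᵢ] has rank < 3, i.e. its determinant vanishes.
Here the determinant is 378.
Nonzero, so no common point exists.

No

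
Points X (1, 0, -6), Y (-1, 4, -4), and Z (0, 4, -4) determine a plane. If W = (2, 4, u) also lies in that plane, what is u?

-4

Coplanarity requires XY · (XZ × XW) = 0.
XY = (-2, 4, 2), XZ = (-1, 4, 2); the triple product is linear in u with coefficient -4 and constant term -16.
Setting it to zero: u = -4.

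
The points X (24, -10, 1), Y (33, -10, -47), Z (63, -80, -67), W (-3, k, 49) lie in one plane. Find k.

38

Normal to plane XYZ: n = (-3360, -1260, -630); plane equation n·P = -68670.
Requiring n·W = -68670: (-1260)k + (-20790) = -68670.
So k = 38.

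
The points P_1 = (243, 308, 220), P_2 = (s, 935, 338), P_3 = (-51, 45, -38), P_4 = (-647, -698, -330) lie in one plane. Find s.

Normal to plane P_1P_3P_4: n = (-114898, 67920, 61694); plane equation n·P = 6571826.
Requiring n·P_2 = 6571826: (-114898)s + (84357772) = 6571826.
So s = 677.

677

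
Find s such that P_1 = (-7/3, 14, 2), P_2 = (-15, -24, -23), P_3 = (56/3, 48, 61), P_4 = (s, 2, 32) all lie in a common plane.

11/3

Normal to plane P_1P_2P_3: n = (-1392, 667/3, 1102/3); plane equation n·P = 21286/3.
Requiring n·P_4 = 21286/3: (-1392)s + (36598/3) = 21286/3.
So s = 11/3.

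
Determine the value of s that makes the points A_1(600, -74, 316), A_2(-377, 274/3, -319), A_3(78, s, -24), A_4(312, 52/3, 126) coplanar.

Normal to plane A_1A_2A_4: n = (79750/3, -2750, -124850/3); plane equation n·P = 9007900/3.
Requiring n·A_3 = 9007900/3: (-2750)s + (3072300) = 9007900/3.
So s = 76/3.

76/3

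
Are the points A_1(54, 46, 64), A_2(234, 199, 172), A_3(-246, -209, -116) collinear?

A_1A_2 = (180, 153, 108), A_1A_3 = (-300, -255, -180).
A_1A_2 × A_1A_3 = (0, 0, 0).
The cross product vanishes, so the three points are collinear.

Yes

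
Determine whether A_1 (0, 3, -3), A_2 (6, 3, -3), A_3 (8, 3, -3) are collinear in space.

A_1A_2 = (6, 0, 0), A_1A_3 = (8, 0, 0).
A_1A_2 × A_1A_3 = (0, 0, 0).
The cross product vanishes, so the three points are collinear.

Yes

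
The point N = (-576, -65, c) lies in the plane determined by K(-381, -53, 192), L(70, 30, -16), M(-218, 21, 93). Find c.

The plane through K, L, M has equation 7175x + 10745y + 19845z = 507080.
Substituting N: (19845)c + (-4831225) = 507080, so c = 269.

269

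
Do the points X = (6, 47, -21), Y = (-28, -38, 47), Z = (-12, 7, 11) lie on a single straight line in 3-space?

No

XY = (-34, -85, 68), XZ = (-18, -40, 32).
Comparing components 3 and 1: (68)(-18) − (-34)(32) = -136 ≠ 0, so XY and XZ are not parallel and the points are not collinear.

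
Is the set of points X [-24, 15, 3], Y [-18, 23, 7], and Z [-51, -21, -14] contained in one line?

No

XY = (6, 8, 4), XZ = (-27, -36, -17).
XY × XZ = (8, -6, 0).
The cross product is nonzero, so the points do not lie on one line.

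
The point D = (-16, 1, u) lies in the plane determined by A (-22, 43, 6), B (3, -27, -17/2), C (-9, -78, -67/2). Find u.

-7

Coplanarity requires AB · (AC × AD) = 0.
AB = (25, -70, -29/2), AC = (13, -121, -79/2); the triple product is linear in u with coefficient -2115 and constant term -14805.
Setting it to zero: u = -7.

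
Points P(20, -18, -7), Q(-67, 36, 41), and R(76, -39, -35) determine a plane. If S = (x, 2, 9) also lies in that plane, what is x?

-8

Coplanarity requires PQ · (PR × PS) = 0.
PQ = (-87, 54, 48), PR = (56, -21, -28); the triple product is linear in x with coefficient -504 and constant term -4032.
Setting it to zero: x = -8.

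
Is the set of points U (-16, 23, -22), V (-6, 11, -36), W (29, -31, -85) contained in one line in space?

UV = (10, -12, -14), UW = (45, -54, -63).
Each component of UW is 9/2 times the corresponding component of UV, so UW = 9/2·UV and the points are collinear.

Yes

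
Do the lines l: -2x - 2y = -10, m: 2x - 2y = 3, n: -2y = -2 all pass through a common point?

Lines aᵢx + bᵢy = cᵢ with pairwise distinct directions are concurrent exactly when det[aᵢ bᵢ cᵢ] = 0.
Here the determinant is 12.
Nonzero, so no common point exists.

No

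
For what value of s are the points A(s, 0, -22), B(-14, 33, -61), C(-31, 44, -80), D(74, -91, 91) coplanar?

7

The points are coplanar iff AB · (AC × AD) = 0.
Expanding, this is linear in s: (684)s + (-4788) = 0.
So s = 7.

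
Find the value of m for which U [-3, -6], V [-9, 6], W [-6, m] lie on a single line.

Collinearity: (W − U) must be parallel to (V − U) = (-6, 12).
Cross-multiplying the components: (m − (-6))·(-6) = (-3)·(12).
Solving gives m = 0.

0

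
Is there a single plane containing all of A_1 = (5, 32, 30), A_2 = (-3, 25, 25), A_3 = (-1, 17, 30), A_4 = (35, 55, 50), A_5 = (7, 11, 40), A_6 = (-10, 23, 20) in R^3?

The plane through A_1, A_2, A_3 has normal n = A_1A_2 × A_1A_3 = (-75, 30, 78) and equation n·P = 2925.
Checking the remaining points: n·A_4 = 2925, n·A_5 = 2925, n·A_6 = 3000.
Since n·A_6 = 3000 ≠ 2925, A_6 is off the plane and the points are not all coplanar.

No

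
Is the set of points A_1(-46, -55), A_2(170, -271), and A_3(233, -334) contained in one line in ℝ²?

Yes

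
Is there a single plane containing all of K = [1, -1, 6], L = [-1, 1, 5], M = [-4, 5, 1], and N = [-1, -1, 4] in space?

No

A normal to the plane through K, L, M is n = KL × KM = (-4, -5, -2).
The plane has equation n·P = -11. For N: n·N = 1.
1 ≠ -11, so N is off the plane.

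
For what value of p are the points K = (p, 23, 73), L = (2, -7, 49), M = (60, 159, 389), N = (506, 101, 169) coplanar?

The points are coplanar iff KL · (KM × KN) = 0.
Expanding, this is linear in p: (16800)p + (-3108000) = 0.
So p = 185.

185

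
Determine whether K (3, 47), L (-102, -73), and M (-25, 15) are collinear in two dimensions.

KL = (-105, -120), KM = (-28, -32).
Checking proportionality: KM = 4/15·KL, so the vectors are parallel and the points are collinear.

Yes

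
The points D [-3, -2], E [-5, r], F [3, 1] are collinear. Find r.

The three points are collinear iff det[DE; DF] = 0.
This determinant is linear in r: (-6)r + (-18) = 0, so r = -3.

-3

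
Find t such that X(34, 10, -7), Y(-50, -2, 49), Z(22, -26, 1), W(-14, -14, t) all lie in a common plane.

25

The points are coplanar iff XY · (XZ × XW) = 0.
Expanding, this is linear in t: (2880)t + (-72000) = 0.
So t = 25.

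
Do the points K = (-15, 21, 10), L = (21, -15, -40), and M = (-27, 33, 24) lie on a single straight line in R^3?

No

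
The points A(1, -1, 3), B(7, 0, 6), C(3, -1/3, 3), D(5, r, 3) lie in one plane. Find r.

1/3

Normal to plane ABC: n = (-2, 6, 2); plane equation n·P = -2.
Requiring n·D = -2: (6)r + (-4) = -2.
So r = 1/3.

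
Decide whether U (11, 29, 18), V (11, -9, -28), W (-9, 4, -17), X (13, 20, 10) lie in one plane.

With U as base: UV = (0, -38, -46), UW = (-20, -25, -35), UX = (2, -9, -8).
UW × UX = (-115, -230, 230).
UV · (UW × UX) = -1840.
Since -1840 ≠ 0, the four points are not coplanar.

No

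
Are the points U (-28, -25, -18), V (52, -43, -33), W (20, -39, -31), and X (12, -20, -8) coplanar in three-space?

A normal to the plane through U, V, W is n = UV × UW = (24, 320, -256).
The plane has equation n·P = -4064. For X: n·X = -4064.
Equal, so X lies in the plane and all four are coplanar.

Yes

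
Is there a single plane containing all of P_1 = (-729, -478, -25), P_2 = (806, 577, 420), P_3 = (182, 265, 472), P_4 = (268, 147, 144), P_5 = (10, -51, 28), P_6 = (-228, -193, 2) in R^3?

Yes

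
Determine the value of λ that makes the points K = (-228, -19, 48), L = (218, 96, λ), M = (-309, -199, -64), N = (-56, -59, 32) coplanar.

138

Coplanarity ⇔ det[KL; KM; KN] = 0.
Expanding, this is linear in λ: (34200)λ + (-4719600) = 0.
So λ = 138.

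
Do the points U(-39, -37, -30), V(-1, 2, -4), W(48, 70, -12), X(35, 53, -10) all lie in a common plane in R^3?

No

With U as base: UV = (38, 39, 26), UW = (87, 107, 18), UX = (74, 90, 20).
UW × UX = (520, -408, -88).
UV · (UW × UX) = 1560.
Since 1560 ≠ 0, the four points are not coplanar.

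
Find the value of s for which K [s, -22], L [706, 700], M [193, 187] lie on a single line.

The three points are collinear iff det[KL; KM] = 0.
This determinant is linear in s: (513)s + (8208) = 0, so s = -16.

-16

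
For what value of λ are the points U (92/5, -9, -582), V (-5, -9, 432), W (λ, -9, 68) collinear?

17/5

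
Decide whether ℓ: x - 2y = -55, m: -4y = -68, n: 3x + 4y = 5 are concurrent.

Intersecting ℓ and m: solving the 2×2 system gives (x, y) = (-21, 17).
Substitute into n: (3)(-21) + (4)(17) = 5.
This equals 5, so (-21, 17) lies on all three lines and they are concurrent.

Yes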